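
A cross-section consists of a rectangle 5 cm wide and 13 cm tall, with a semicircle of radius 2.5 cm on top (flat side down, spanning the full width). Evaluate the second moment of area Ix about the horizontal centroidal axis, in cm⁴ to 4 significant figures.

Ix ≈ 1407 cm⁴

Decompose the section into non-overlapping parts with the origin at the bottom-left of its bounding rectangle.
Rectangular body: 5 × 13, A = 65 cm², y = 6.5 cm, Ī = 915.417 cm⁴.
Semicircular cap: semicircle r = 2.5, A = 9.81748 cm², y = 14.061 cm, Ī = 4.28738 cm⁴.
Centroid: ȳ = ΣA·y / ΣA = 7.49215 cm.
Transfer each piece to the horizontal centroidal axis using Ī + A·d² with d = y − 7.49215:
  rectangular body: d = -0.992151 cm → contributes +979.4 cm⁴
  semicircular cap: d = 6.56888 cm → contributes +427.914 cm⁴
Total I = 1407.31 cm⁴.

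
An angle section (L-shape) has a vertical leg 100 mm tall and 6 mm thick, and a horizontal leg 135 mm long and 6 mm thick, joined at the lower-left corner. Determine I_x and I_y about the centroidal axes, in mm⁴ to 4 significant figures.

I_x ≈ 1.249 × 10⁶ mm⁴, I_y ≈ 2.615 × 10⁶ mm⁴

Split into non-overlapping primitives; take the origin at the lower-left of the bounding box.
Vertical leg: 6 × 100, A = 600 mm², y = 50 mm, Ī = 500 000 mm⁴.
Horizontal leg (remainder): 129 × 6, A = 774 mm², y = 3 mm, Ī = 2 322 mm⁴.
Centroid: ȳ = ΣA·y / ΣA = 23.524 mm.
Transfer each piece to the centroidal x-axis using Ī + A·d² with d = y − 23.524:
  vertical leg: d = 26.476 mm → contributes +920 587 mm⁴
  horizontal leg (remainder): d = -20.524 mm → contributes +328 358 mm⁴
Total I = 1 248 945 mm⁴.
For the y-axis: x̄ = 41.024 mm.
Repeating about the centroidal y-axis gives I_y = 2 615 117 mm⁴.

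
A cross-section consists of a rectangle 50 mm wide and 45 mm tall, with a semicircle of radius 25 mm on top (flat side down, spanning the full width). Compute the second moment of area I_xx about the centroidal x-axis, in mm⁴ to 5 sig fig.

I_xx ≈ 1.1719 × 10⁶ mm⁴

Decompose the section into non-overlapping parts with the origin at the bottom-left of its bounding rectangle.
Rectangular body: 50 × 45, A = 2 250 mm², y = 22.5 mm, Ī = 379687.5 mm⁴.
Semicircular cap: semicircle r = 25, A = 981.7477 mm², y = 55.61033 mm, Ī = 42873.81 mm⁴.
Centroid: ȳ = ΣA·y / ΣA = 32.55833 mm.
Transfer each piece to the centroidal x-axis using Ī + A·d² with d = y − 32.55833:
  rectangular body: d = -10.05833 mm → contributes +607320.1 mm⁴
  semicircular cap: d = 23.052 mm → contributes +564569.3 mm⁴
Total I = 1 171 889 mm⁴.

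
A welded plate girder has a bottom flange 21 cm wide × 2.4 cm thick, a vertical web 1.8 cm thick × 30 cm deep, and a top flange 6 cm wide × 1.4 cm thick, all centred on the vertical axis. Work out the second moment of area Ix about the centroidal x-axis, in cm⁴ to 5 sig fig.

Break the section into simple shapes (no overlaps), measuring from the bottom-left corner of the bounding box.
Bottom plate: 21 × 2.4, A = 50.4 cm², y = 1.2 cm, Ī = 24.192 cm⁴.
Web plate: 1.8 × 30, A = 54 cm², y = 17.4 cm, Ī = 4 050 cm⁴.
Top plate: 6 × 1.4, A = 8.4 cm², y = 33.1 cm, Ī = 1.372 cm⁴.
Centroid: ȳ = ΣA·y / ΣA = 11.33085 cm.
Transfer each piece to the centroidal x-axis using Ī + A·d² with d = y − 11.33085:
  bottom plate: d = -10.13085 cm → contributes +5196.953 cm⁴
  web plate: d = 6.069149 cm → contributes +6039.067 cm⁴
  top plate: d = 21.76915 cm → contributes +3982.097 cm⁴
Total I = 15218.12 cm⁴.

Ix ≈ 1.5218 × 10⁴ cm⁴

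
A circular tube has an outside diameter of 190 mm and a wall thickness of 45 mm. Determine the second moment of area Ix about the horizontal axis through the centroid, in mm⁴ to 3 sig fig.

Split into non-overlapping primitives; take the origin at the lower-left of the bounding box.
Outer circle: ⌀190, A = 28 353 mm², y = 95 mm, Ī = 63 971 171 mm⁴.
Bore (subtracted): ⌀100, A = 7 854 mm², y = 95 mm, Ī = 4 908 739 mm⁴.
By symmetry the centroid is at mid-height, ȳ = 95 mm.
All pieces are centred on the horizontal axis through the centroid, so I = ΣĪ (holes subtracted) = 59 062 433 mm⁴.

Ix ≈ 5.91 × 10⁷ mm⁴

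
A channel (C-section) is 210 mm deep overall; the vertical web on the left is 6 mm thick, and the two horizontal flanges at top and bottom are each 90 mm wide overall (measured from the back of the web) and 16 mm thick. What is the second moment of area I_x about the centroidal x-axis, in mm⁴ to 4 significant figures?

I_x ≈ 2.998 × 10⁷ mm⁴

Split into non-overlapping primitives; take the origin at the lower-left of the bounding box.
Web: 6 × 210, A = 1 260 mm², y = 105 mm, Ī = 4 630 500 mm⁴.
Top flange (beyond web): 84 × 16, A = 1 344 mm², y = 202 mm, Ī = 28 672 mm⁴.
Bottom flange (beyond web): 84 × 16, A = 1 344 mm², y = 8 mm, Ī = 28 672 mm⁴.
By symmetry the centroid is at mid-height, ȳ = 105 mm.
Transfer each piece to the centroidal x-axis using Ī + A·d² with d = y − 105:
  web: d = 0 mm → contributes +4 630 500 mm⁴
  top flange (beyond web): d = 97 mm → contributes +12 674 368 mm⁴
  bottom flange (beyond web): d = -97 mm → contributes +12 674 368 mm⁴
Total I = 29 979 236 mm⁴.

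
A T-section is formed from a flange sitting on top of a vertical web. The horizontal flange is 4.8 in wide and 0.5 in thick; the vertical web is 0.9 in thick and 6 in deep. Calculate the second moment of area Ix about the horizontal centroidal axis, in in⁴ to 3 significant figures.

Ix ≈ 33.8 in⁴

Break the section into simple shapes (no overlaps), measuring from the bottom-left corner of the bounding box.
Flange: 4.8 × 0.5, A = 2.4 in², y = 6.25 in, Ī = 0.05 in⁴.
Web: 0.9 × 6, A = 5.4 in², y = 3 in, Ī = 16.2 in⁴.
Centroid: ȳ = ΣA·y / ΣA = 4 in.
Transfer each piece to the horizontal centroidal axis using Ī + A·d² with d = y − 4:
  flange: d = 2.25 in → contributes +12.2 in⁴
  web: d = -1 in → contributes +21.6 in⁴
Total I = 33.8 in⁴.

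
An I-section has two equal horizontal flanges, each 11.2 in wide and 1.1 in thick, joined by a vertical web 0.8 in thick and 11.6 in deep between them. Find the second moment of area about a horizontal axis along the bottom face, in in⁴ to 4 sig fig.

I_base ≈ 2715 in⁴

Split into non-overlapping primitives; take the origin at the lower-left of the bounding box.
Bottom flange: 11.2 × 1.1, A = 12.32 in², y = 0.55 in, Ī = 1.24227 in⁴.
Web: 0.8 × 11.6, A = 9.28 in², y = 6.9 in, Ī = 104.06 in⁴.
Top flange: 11.2 × 1.1, A = 12.32 in², y = 13.25 in, Ī = 1.24227 in⁴.
Transfer each piece to the bottom edge using Ī + A·d² with d = y − 0:
  bottom flange: d = 0.55 in → contributes +4.96907 in⁴
  web: d = 6.9 in → contributes +545.881 in⁴
  top flange: d = 13.25 in → contributes +2164.17 in⁴
Total I = 2715.02 in⁴.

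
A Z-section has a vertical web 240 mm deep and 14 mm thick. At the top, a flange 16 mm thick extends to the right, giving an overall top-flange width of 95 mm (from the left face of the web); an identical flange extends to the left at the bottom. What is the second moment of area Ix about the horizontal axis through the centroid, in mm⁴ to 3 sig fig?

Ix ≈ 4.87 × 10⁷ mm⁴

Break the section into simple shapes (no overlaps), measuring from the bottom-left corner of the bounding box.
Web: 14 × 240, A = 3 360 mm², y = 120 mm, Ī = 16 128 000 mm⁴.
Top flange (beyond web): 81 × 16, A = 1 296 mm², y = 232 mm, Ī = 27 648 mm⁴.
Bottom flange (beyond web): 81 × 16, A = 1 296 mm², y = 8 mm, Ī = 27 648 mm⁴.
Centroid: ȳ = ΣA·y / ΣA = 120 mm.
Transfer each piece to the horizontal axis through the centroid using Ī + A·d² with d = y − 120:
  web: d = 0 mm → contributes +16 128 000 mm⁴
  top flange (beyond web): d = 112 mm → contributes +16 284 672 mm⁴
  bottom flange (beyond web): d = -112 mm → contributes +16 284 672 mm⁴
Total I = 48 697 344 mm⁴.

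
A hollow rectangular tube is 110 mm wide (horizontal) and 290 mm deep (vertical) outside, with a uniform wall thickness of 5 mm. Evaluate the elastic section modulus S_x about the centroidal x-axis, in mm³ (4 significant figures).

S_x ≈ 2.802 × 10⁵ mm³

Break the section into simple shapes (no overlaps), measuring from the bottom-left corner of the bounding box.
Outer rectangle: 110 × 290, A = 31 900 mm², y = 145 mm, Ī = 223 565 833 mm⁴.
Inner void (subtracted): 100 × 280, A = 28 000 mm², y = 145 mm, Ī = 182 933 333 mm⁴.
By symmetry the centroid is at mid-height, ȳ = 145 mm.
All pieces are centred on the centroidal x-axis, so I = ΣĪ (holes subtracted) = 40 632 500 mm⁴.
Extreme fibre distance c = 145 mm; S = I/c = 280 224 mm³.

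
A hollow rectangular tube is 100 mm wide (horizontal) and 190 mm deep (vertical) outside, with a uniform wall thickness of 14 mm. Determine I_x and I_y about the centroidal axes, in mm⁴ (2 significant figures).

I_x ≈ 3.2 × 10⁷ mm⁴, I_y ≈ 1.1 × 10⁷ mm⁴

Break the section into simple shapes (no overlaps), measuring from the bottom-left corner of the bounding box.
Outer rectangle: 100 × 190, A = 19 000 mm², y = 95 mm, Ī = 57 158 333 mm⁴.
Inner void (subtracted): 72 × 162, A = 11 664 mm², y = 95 mm, Ī = 25 509 168 mm⁴.
By symmetry the centroid is at mid-height, ȳ = 95 mm.
All pieces are centred on the centroidal x-axis, so I = ΣĪ (holes subtracted) = 31 649 165 mm⁴.
Repeating about the centroidal y-axis gives I_y = 10 794 485 mm⁴.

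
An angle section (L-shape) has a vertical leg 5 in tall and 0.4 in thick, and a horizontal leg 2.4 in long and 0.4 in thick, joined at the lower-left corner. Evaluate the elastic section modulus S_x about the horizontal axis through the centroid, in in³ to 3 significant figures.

S_x ≈ 2.28 in³

Break the section into simple shapes (no overlaps), measuring from the bottom-left corner of the bounding box.
Vertical leg: 0.4 × 5, A = 2 in², y = 2.5 in, Ī = 4.1667 in⁴.
Horizontal leg (remainder): 2 × 0.4, A = 0.8 in², y = 0.2 in, Ī = 0.010667 in⁴.
Centroid: ȳ = ΣA·y / ΣA = 1.8429 in.
Transfer each piece to the horizontal axis through the centroid using Ī + A·d² with d = y − 1.8429:
  vertical leg: d = 0.65714 in → contributes +5.0303 in⁴
  horizontal leg (remainder): d = -1.6429 in → contributes +2.1699 in⁴
Total I = 7.2002 in⁴.
Extreme fibre distance c = 3.1571 in; S = I/c = 2.2806 in³.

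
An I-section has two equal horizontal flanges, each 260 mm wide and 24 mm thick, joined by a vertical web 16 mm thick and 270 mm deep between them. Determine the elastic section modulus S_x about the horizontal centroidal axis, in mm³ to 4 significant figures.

S_x ≈ 1.865 × 10⁶ mm³

Break the section into simple shapes (no overlaps), measuring from the bottom-left corner of the bounding box.
Bottom flange: 260 × 24, A = 6 240 mm², y = 12 mm, Ī = 299 520 mm⁴.
Web: 16 × 270, A = 4 320 mm², y = 159 mm, Ī = 26 244 000 mm⁴.
Top flange: 260 × 24, A = 6 240 mm², y = 306 mm, Ī = 299 520 mm⁴.
By symmetry the centroid is at mid-height, ȳ = 159 mm.
Transfer each piece to the horizontal centroidal axis using Ī + A·d² with d = y − 159:
  bottom flange: d = -147 mm → contributes +135 139 680 mm⁴
  web: d = 0 mm → contributes +26 244 000 mm⁴
  top flange: d = 147 mm → contributes +135 139 680 mm⁴
Total I = 296 523 360 mm⁴.
Extreme fibre distance c = 159 mm; S = I/c = 1 864 927 mm³.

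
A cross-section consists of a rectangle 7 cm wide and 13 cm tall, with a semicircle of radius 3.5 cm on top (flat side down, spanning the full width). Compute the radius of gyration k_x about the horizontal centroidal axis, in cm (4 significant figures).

k_x ≈ 4.578 cm

Split into non-overlapping primitives; take the origin at the lower-left of the bounding box.
Rectangular body: 7 × 13, A = 91 cm², y = 6.5 cm, Ī = 1281.58 cm⁴.
Semicircular cap: semicircle r = 3.5, A = 19.2423 cm², y = 14.4854 cm, Ī = 16.4704 cm⁴.
Centroid: ȳ = ΣA·y / ΣA = 7.89382 cm.
Transfer each piece to the horizontal centroidal axis using Ī + A·d² with d = y − 7.89382:
  rectangular body: d = -1.39382 cm → contributes +1458.37 cm⁴
  semicircular cap: d = 6.59162 cm → contributes +852.537 cm⁴
Total I = 2310.91 cm⁴.
Radius of gyration: k = √(I/A) = √(2310.91 / 110.242) = 4.57844 cm.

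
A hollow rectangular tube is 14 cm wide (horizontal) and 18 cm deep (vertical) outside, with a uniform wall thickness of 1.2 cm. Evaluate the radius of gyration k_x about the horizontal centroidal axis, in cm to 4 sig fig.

k_x ≈ 6.642 cm

Treat the section as a set of non-overlapping primitives; coordinates are from the bounding-box lower-left.
Outer rectangle: 14 × 18, A = 252 cm², y = 9 cm, Ī = 6 804 cm⁴.
Inner void (subtracted): 11.6 × 15.6, A = 180.96 cm², y = 9 cm, Ī = 3669.87 cm⁴.
By symmetry the centroid is at mid-height, ȳ = 9 cm.
All pieces are centred on the horizontal centroidal axis, so I = ΣĪ (holes subtracted) = 3134.13 cm⁴.
Radius of gyration: k = √(I/A) = √(3134.13 / 71.04) = 6.64213 cm.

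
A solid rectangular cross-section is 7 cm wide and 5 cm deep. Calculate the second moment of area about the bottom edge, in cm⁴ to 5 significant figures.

I_base ≈ 291.67 cm⁴

The section: 7 × 5, A = 35 cm², y = 2.5 cm, Ī = 72.91667 cm⁴.
Transfer it to the base of the section using Ī + A·d² with d = y − 0:
  the section: d = 2.5 cm → contributes +291.6667 cm⁴
Total I = 291.6667 cm⁴.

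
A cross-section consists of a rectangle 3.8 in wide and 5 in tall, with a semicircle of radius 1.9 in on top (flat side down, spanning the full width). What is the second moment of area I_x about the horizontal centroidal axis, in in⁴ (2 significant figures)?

Break the section into simple shapes (no overlaps), measuring from the bottom-left corner of the bounding box.
Rectangular body: 3.8 × 5, A = 19 in², y = 2.5 in, Ī = 39.58 in⁴.
Semicircular cap: semicircle r = 1.9, A = 5.671 in², y = 5.806 in, Ī = 1.43 in⁴.
Centroid: ȳ = ΣA·y / ΣA = 3.26 in.
Transfer each piece to the horizontal centroidal axis using Ī + A·d² with d = y − 3.26:
  rectangular body: d = -0.76 in → contributes +50.56 in⁴
  semicircular cap: d = 2.546 in → contributes +38.2 in⁴
Total I = 88.76 in⁴.

I_x ≈ 89 in⁴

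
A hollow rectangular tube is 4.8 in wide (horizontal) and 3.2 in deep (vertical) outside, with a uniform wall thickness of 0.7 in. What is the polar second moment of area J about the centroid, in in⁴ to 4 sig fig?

J ≈ 35.05 in⁴

Break the section into simple shapes (no overlaps), measuring from the bottom-left corner of the bounding box.
Outer rectangle: 4.8 × 3.2, A = 15.36 in², y = 1.6 in, Ī = 13.1072 in⁴.
Inner void (subtracted): 3.4 × 1.8, A = 6.12 in², y = 1.6 in, Ī = 1.6524 in⁴.
By symmetry the centroid is at mid-height, ȳ = 1.6 in.
All pieces are centred on the centroidal x-axis, so I = ΣĪ (holes subtracted) = 11.4548 in⁴.
Repeating about the centroidal y-axis gives I_y = 23.5956 in⁴.
Polar second moment: J = I_x + I_y = 35.0504 in⁴.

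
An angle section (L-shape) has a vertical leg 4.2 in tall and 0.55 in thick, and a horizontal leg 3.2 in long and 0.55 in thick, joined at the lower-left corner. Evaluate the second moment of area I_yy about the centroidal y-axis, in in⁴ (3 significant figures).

I_yy ≈ 3.20 in⁴

Break the section into simple shapes (no overlaps), measuring from the bottom-left corner of the bounding box.
Vertical leg: 0.55 × 4.2, A = 2.31 in², x = 0.275 in, Ī = 0.058231 in⁴.
Horizontal leg (remainder): 2.65 × 0.55, A = 1.4575 in², x = 1.875 in, Ī = 0.85294 in⁴.
Centroid: x̄ = ΣA·x / ΣA = 0.89398 in.
Transfer each piece to the centroidal y-axis using Ī + A·d² with d = x − 0.89398:
  vertical leg: d = -0.61898 in → contributes +0.94327 in⁴
  horizontal leg (remainder): d = 0.98102 in → contributes +2.2556 in⁴
Total I = 3.1989 in⁴.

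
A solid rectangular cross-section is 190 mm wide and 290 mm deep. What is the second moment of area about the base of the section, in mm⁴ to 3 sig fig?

The section: 190 × 290, A = 55 100 mm², y = 145 mm, Ī = 386 159 167 mm⁴.
Transfer it to the bottom edge using Ī + A·d² with d = y − 0:
  the section: d = 145 mm → contributes +1 544 636 667 mm⁴
Total I = 1 544 636 667 mm⁴.

I_base ≈ 1.54 × 10⁹ mm⁴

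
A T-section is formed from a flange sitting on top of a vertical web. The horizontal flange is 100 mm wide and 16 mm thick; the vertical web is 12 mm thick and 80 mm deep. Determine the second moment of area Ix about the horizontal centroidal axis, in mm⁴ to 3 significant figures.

Break the section into simple shapes (no overlaps), measuring from the bottom-left corner of the bounding box.
Flange: 100 × 16, A = 1 600 mm², y = 88 mm, Ī = 34 133 mm⁴.
Web: 12 × 80, A = 960 mm², y = 40 mm, Ī = 512 000 mm⁴.
Centroid: ȳ = ΣA·y / ΣA = 70 mm.
Transfer each piece to the horizontal centroidal axis using Ī + A·d² with d = y − 70:
  flange: d = 18 mm → contributes +552 533 mm⁴
  web: d = -30 mm → contributes +1 376 000 mm⁴
Total I = 1 928 533 mm⁴.

Ix ≈ 1.93 × 10⁶ mm⁴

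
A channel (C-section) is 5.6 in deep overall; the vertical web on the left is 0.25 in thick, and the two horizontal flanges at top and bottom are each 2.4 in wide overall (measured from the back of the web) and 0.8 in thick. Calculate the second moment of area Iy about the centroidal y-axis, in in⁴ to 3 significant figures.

Iy ≈ 2.77 in⁴

Decompose the section into non-overlapping parts with the origin at the bottom-left of its bounding rectangle.
Web: 0.25 × 5.6, A = 1.4 in², x = 0.125 in, Ī = 0.0072917 in⁴.
Top flange (beyond web): 2.15 × 0.8, A = 1.72 in², x = 1.325 in, Ī = 0.66256 in⁴.
Bottom flange (beyond web): 2.15 × 0.8, A = 1.72 in², x = 1.325 in, Ī = 0.66256 in⁴.
Centroid: x̄ = ΣA·x / ΣA = 0.97789 in.
Transfer each piece to the centroidal y-axis using Ī + A·d² with d = x − 0.97789:
  web: d = -0.85289 in → contributes +1.0257 in⁴
  top flange (beyond web): d = 0.34711 in → contributes +0.86979 in⁴
  bottom flange (beyond web): d = 0.34711 in → contributes +0.86979 in⁴
Total I = 2.7653 in⁴.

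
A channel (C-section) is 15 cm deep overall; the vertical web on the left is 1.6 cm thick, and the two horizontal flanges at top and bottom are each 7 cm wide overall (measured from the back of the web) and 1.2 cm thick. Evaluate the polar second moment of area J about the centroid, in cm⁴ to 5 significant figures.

J ≈ 1208.3 cm⁴

Decompose the section into non-overlapping parts with the origin at the bottom-left of its bounding rectangle.
Web: 1.6 × 15, A = 24 cm², y = 7.5 cm, Ī = 450 cm⁴.
Top flange (beyond web): 5.4 × 1.2, A = 6.48 cm², y = 14.4 cm, Ī = 0.7776 cm⁴.
Bottom flange (beyond web): 5.4 × 1.2, A = 6.48 cm², y = 0.6 cm, Ī = 0.7776 cm⁴.
By symmetry the centroid is at mid-height, ȳ = 7.5 cm.
Transfer each piece to the centroidal x-axis using Ī + A·d² with d = y − 7.5:
  web: d = 0 cm → contributes +450 cm⁴
  top flange (beyond web): d = 6.9 cm → contributes +309.2904 cm⁴
  bottom flange (beyond web): d = -6.9 cm → contributes +309.2904 cm⁴
Total I = 1068.581 cm⁴.
For the y-axis: x̄ = 2.027273 cm.
Repeating about the centroidal y-axis gives I_y = 139.7037 cm⁴.
Polar second moment: J = I_x + I_y = 1208.285 cm⁴.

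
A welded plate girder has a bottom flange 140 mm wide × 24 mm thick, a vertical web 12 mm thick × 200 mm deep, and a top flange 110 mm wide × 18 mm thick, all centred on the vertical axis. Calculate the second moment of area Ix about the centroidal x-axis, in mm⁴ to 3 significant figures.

Ix ≈ 7.06 × 10⁷ mm⁴

Split into non-overlapping primitives; take the origin at the lower-left of the bounding box.
Bottom plate: 140 × 24, A = 3 360 mm², y = 12 mm, Ī = 161 280 mm⁴.
Web plate: 12 × 200, A = 2 400 mm², y = 124 mm, Ī = 8 000 000 mm⁴.
Top plate: 110 × 18, A = 1 980 mm², y = 233 mm, Ī = 53 460 mm⁴.
Centroid: ȳ = ΣA·y / ΣA = 103.26 mm.
Transfer each piece to the centroidal x-axis using Ī + A·d² with d = y − 103.26:
  bottom plate: d = -91.264 mm → contributes +28 146 849 mm⁴
  web plate: d = 20.736 mm → contributes +9 031 999 mm⁴
  top plate: d = 129.74 mm → contributes +33 379 914 mm⁴
Total I = 70 558 762 mm⁴.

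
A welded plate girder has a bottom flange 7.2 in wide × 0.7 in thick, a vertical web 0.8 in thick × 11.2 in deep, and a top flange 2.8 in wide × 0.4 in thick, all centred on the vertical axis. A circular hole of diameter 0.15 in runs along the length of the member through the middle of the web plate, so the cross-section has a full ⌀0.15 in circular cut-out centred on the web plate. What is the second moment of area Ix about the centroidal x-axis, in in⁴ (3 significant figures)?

Ix ≈ 273 in⁴

Decompose the section into non-overlapping parts with the origin at the bottom-left of its bounding rectangle.
Bottom plate: 7.2 × 0.7, A = 5.04 in², y = 0.35 in, Ī = 0.2058 in⁴.
Web plate: 0.8 × 11.2, A = 8.96 in², y = 6.3 in, Ī = 93.662 in⁴.
Top plate: 2.8 × 0.4, A = 1.12 in², y = 12.1 in, Ī = 0.014933 in⁴.
Hole (subtracted): ⌀0.15, A = 0.017671 in², y = 6.3 in, Ī = 0.00002485 in⁴.
Centroid: ȳ = ΣA·y / ΣA = 4.7445 in.
Transfer each piece to the centroidal x-axis using Ī + A·d² with d = y − 4.7445:
  bottom plate: d = -4.3945 in → contributes +97.535 in⁴
  web plate: d = 1.5555 in → contributes +115.34 in⁴
  top plate: d = 7.3555 in → contributes +60.611 in⁴
  hole: d = 1.5555 in → contributes −0.042784 in⁴
Total I = 273.45 in⁴.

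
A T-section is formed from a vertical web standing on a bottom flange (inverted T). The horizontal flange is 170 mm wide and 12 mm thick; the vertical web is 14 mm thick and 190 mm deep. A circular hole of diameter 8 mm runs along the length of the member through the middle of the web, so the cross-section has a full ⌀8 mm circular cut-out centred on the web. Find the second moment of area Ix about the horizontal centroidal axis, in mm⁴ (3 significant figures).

Ix ≈ 1.97 × 10⁷ mm⁴

Break the section into simple shapes (no overlaps), measuring from the bottom-left corner of the bounding box.
Flange: 170 × 12, A = 2 040 mm², y = 6 mm, Ī = 24 480 mm⁴.
Web: 14 × 190, A = 2 660 mm², y = 107 mm, Ī = 8 002 167 mm⁴.
Hole (subtracted): ⌀8, A = 50.265 mm², y = 107 mm, Ī = 201.06 mm⁴.
Centroid: ȳ = ΣA·y / ΣA = 62.688 mm.
Transfer each piece to the horizontal centroidal axis using Ī + A·d² with d = y − 62.688:
  flange: d = -56.688 mm → contributes +6 580 032 mm⁴
  web: d = 44.312 mm → contributes +13 225 267 mm⁴
  hole: d = 44.312 mm → contributes −98 901 mm⁴
Total I = 19 706 398 mm⁴.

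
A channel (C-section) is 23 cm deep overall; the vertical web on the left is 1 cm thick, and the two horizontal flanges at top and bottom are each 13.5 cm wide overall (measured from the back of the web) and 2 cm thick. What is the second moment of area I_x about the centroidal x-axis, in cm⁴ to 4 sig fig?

Decompose the section into non-overlapping parts with the origin at the bottom-left of its bounding rectangle.
Web: 1 × 23, A = 23 cm², y = 11.5 cm, Ī = 1013.92 cm⁴.
Top flange (beyond web): 12.5 × 2, A = 25 cm², y = 22 cm, Ī = 8.33333 cm⁴.
Bottom flange (beyond web): 12.5 × 2, A = 25 cm², y = 1 cm, Ī = 8.33333 cm⁴.
By symmetry the centroid is at mid-height, ȳ = 11.5 cm.
Transfer each piece to the centroidal x-axis using Ī + A·d² with d = y − 11.5:
  web: d = 0 cm → contributes +1013.92 cm⁴
  top flange (beyond web): d = 10.5 cm → contributes +2764.58 cm⁴
  bottom flange (beyond web): d = -10.5 cm → contributes +2764.58 cm⁴
Total I = 6543.08 cm⁴.

I_x ≈ 6543 cm⁴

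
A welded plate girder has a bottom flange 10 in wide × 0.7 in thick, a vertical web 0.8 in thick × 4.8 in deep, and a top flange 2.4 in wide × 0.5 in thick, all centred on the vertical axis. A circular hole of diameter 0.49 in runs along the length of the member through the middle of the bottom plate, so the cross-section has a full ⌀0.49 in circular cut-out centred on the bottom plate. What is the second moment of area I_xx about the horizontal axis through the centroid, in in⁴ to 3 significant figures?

Split into non-overlapping primitives; take the origin at the lower-left of the bounding box.
Bottom plate: 10 × 0.7, A = 7 in², y = 0.35 in, Ī = 0.28583 in⁴.
Web plate: 0.8 × 4.8, A = 3.84 in², y = 3.1 in, Ī = 7.3728 in⁴.
Top plate: 2.4 × 0.5, A = 1.2 in², y = 5.75 in, Ī = 0.025 in⁴.
Hole (subtracted): ⌀0.49, A = 0.18857 in², y = 0.35 in, Ī = 0.0028298 in⁴.
Centroid: ȳ = ΣA·y / ΣA = 1.7878 in.
Transfer each piece to the horizontal axis through the centroid using Ī + A·d² with d = y − 1.7878:
  bottom plate: d = -1.4378 in → contributes +14.757 in⁴
  web plate: d = 1.3122 in → contributes +13.985 in⁴
  top plate: d = 3.9622 in → contributes +18.864 in⁴
  hole: d = -1.4378 in → contributes −0.39266 in⁴
Total I = 47.213 in⁴.

I_xx ≈ 47.2 in⁴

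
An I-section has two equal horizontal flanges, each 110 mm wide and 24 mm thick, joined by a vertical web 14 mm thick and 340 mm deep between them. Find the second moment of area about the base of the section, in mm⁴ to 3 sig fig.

I_base ≈ 5.99 × 10⁸ mm⁴

Treat the section as a set of non-overlapping primitives; coordinates are from the bounding-box lower-left.
Bottom flange: 110 × 24, A = 2 640 mm², y = 12 mm, Ī = 126 720 mm⁴.
Web: 14 × 340, A = 4 760 mm², y = 194 mm, Ī = 45 854 667 mm⁴.
Top flange: 110 × 24, A = 2 640 mm², y = 376 mm, Ī = 126 720 mm⁴.
Transfer each piece to the base of the section using Ī + A·d² with d = y − 0:
  bottom flange: d = 12 mm → contributes +506 880 mm⁴
  web: d = 194 mm → contributes +225 002 027 mm⁴
  top flange: d = 376 mm → contributes +373 359 360 mm⁴
Total I = 598 868 267 mm⁴.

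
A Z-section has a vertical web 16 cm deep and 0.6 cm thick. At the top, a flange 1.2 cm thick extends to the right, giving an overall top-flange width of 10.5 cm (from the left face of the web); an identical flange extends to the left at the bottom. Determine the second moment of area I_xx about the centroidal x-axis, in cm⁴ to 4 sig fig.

Split into non-overlapping primitives; take the origin at the lower-left of the bounding box.
Web: 0.6 × 16, A = 9.6 cm², y = 8 cm, Ī = 204.8 cm⁴.
Top flange (beyond web): 9.9 × 1.2, A = 11.88 cm², y = 15.4 cm, Ī = 1.4256 cm⁴.
Bottom flange (beyond web): 9.9 × 1.2, A = 11.88 cm², y = 0.6 cm, Ī = 1.4256 cm⁴.
Centroid: ȳ = ΣA·y / ΣA = 8 cm.
Transfer each piece to the centroidal x-axis using Ī + A·d² with d = y − 8:
  web: d = 0 cm → contributes +204.8 cm⁴
  top flange (beyond web): d = 7.4 cm → contributes +651.974 cm⁴
  bottom flange (beyond web): d = -7.4 cm → contributes +651.974 cm⁴
Total I = 1508.75 cm⁴.

I_xx ≈ 1509 cm⁴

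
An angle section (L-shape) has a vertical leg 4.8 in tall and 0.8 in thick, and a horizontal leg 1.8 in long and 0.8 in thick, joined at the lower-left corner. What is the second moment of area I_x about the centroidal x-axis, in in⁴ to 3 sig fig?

I_x ≈ 10.1 in⁴

Decompose the section into non-overlapping parts with the origin at the bottom-left of its bounding rectangle.
Vertical leg: 0.8 × 4.8, A = 3.84 in², y = 2.4 in, Ī = 7.3728 in⁴.
Horizontal leg (remainder): 1 × 0.8, A = 0.8 in², y = 0.4 in, Ī = 0.042667 in⁴.
Centroid: ȳ = ΣA·y / ΣA = 2.0552 in.
Transfer each piece to the centroidal x-axis using Ī + A·d² with d = y − 2.0552:
  vertical leg: d = 0.34483 in → contributes +7.8294 in⁴
  horizontal leg (remainder): d = -1.6552 in → contributes +2.2343 in⁴
Total I = 10.064 in⁴.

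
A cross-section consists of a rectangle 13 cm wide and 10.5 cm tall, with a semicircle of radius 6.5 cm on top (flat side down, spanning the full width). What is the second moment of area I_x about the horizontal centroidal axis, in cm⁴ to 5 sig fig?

I_x ≈ 4314.1 cm⁴

Decompose the section into non-overlapping parts with the origin at the bottom-left of its bounding rectangle.
Rectangular body: 13 × 10.5, A = 136.5 cm², y = 5.25 cm, Ī = 1254.094 cm⁴.
Semicircular cap: semicircle r = 6.5, A = 66.36614 cm², y = 13.25869 cm, Ī = 195.923 cm⁴.
Centroid: ȳ = ΣA·y / ΣA = 7.869982 cm.
Transfer each piece to the horizontal centroidal axis using Ī + A·d² with d = y − 7.869982:
  rectangular body: d = -2.619982 cm → contributes +2191.071 cm⁴
  semicircular cap: d = 5.388704 cm → contributes +2123.072 cm⁴
Total I = 4314.143 cm⁴.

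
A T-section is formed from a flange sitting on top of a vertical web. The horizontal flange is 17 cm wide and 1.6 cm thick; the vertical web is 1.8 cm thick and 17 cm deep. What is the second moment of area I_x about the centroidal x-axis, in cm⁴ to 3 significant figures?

Treat the section as a set of non-overlapping primitives; coordinates are from the bounding-box lower-left.
Flange: 17 × 1.6, A = 27.2 cm², y = 17.8 cm, Ī = 5.8027 cm⁴.
Web: 1.8 × 17, A = 30.6 cm², y = 8.5 cm, Ī = 736.95 cm⁴.
Centroid: ȳ = ΣA·y / ΣA = 12.876 cm.
Transfer each piece to the centroidal x-axis using Ī + A·d² with d = y − 12.876:
  flange: d = 4.9235 cm → contributes +665.16 cm⁴
  web: d = -4.3765 cm → contributes +1 323 cm⁴
Total I = 1988.2 cm⁴.

I_x ≈ 1990 cm⁴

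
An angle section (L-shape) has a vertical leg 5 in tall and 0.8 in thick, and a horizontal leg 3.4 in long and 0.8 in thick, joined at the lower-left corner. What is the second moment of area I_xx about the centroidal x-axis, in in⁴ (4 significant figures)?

Split into non-overlapping primitives; take the origin at the lower-left of the bounding box.
Vertical leg: 0.8 × 5, A = 4 in², y = 2.5 in, Ī = 8.33333 in⁴.
Horizontal leg (remainder): 2.6 × 0.8, A = 2.08 in², y = 0.4 in, Ī = 0.110933 in⁴.
Centroid: ȳ = ΣA·y / ΣA = 1.78158 in.
Transfer each piece to the centroidal x-axis using Ī + A·d² with d = y − 1.78158:
  vertical leg: d = 0.718421 in → contributes +10.3978 in⁴
  horizontal leg (remainder): d = -1.38158 in → contributes +4.08115 in⁴
Total I = 14.479 in⁴.

I_xx ≈ 14.48 in⁴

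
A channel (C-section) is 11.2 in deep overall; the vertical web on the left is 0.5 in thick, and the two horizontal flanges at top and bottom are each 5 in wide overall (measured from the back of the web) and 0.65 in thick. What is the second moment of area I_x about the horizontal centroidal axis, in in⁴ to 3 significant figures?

Break the section into simple shapes (no overlaps), measuring from the bottom-left corner of the bounding box.
Web: 0.5 × 11.2, A = 5.6 in², y = 5.6 in, Ī = 58.539 in⁴.
Top flange (beyond web): 4.5 × 0.65, A = 2.925 in², y = 10.875 in, Ī = 0.10298 in⁴.
Bottom flange (beyond web): 4.5 × 0.65, A = 2.925 in², y = 0.325 in, Ī = 0.10298 in⁴.
By symmetry the centroid is at mid-height, ȳ = 5.6 in.
Transfer each piece to the horizontal centroidal axis using Ī + A·d² with d = y − 5.6:
  web: d = 0 in → contributes +58.539 in⁴
  top flange (beyond web): d = 5.275 in → contributes +81.493 in⁴
  bottom flange (beyond web): d = -5.275 in → contributes +81.493 in⁴
Total I = 221.52 in⁴.

I_x ≈ 222 in⁴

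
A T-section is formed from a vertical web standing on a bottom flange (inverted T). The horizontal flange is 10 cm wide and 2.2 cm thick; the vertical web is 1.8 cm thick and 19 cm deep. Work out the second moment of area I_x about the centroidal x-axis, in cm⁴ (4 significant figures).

Decompose the section into non-overlapping parts with the origin at the bottom-left of its bounding rectangle.
Flange: 10 × 2.2, A = 22 cm², y = 1.1 cm, Ī = 8.87333 cm⁴.
Web: 1.8 × 19, A = 34.2 cm², y = 11.7 cm, Ī = 1028.85 cm⁴.
Centroid: ȳ = ΣA·y / ΣA = 7.55053 cm.
Transfer each piece to the centroidal x-axis using Ī + A·d² with d = y − 7.55053:
  flange: d = -6.45053 cm → contributes +924.28 cm⁴
  web: d = 4.14947 cm → contributes +1617.71 cm⁴
Total I = 2541.99 cm⁴.

I_x ≈ 2542 cm⁴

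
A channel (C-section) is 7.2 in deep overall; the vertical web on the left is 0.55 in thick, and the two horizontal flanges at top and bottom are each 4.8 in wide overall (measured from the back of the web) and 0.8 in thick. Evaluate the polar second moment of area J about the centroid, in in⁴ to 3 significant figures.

J ≈ 112 in⁴

Decompose the section into non-overlapping parts with the origin at the bottom-left of its bounding rectangle.
Web: 0.55 × 7.2, A = 3.96 in², y = 3.6 in, Ī = 17.107 in⁴.
Top flange (beyond web): 4.25 × 0.8, A = 3.4 in², y = 6.8 in, Ī = 0.18133 in⁴.
Bottom flange (beyond web): 4.25 × 0.8, A = 3.4 in², y = 0.4 in, Ī = 0.18133 in⁴.
By symmetry the centroid is at mid-height, ȳ = 3.6 in.
Transfer each piece to the centroidal x-axis using Ī + A·d² with d = y − 3.6:
  web: d = 0 in → contributes +17.107 in⁴
  top flange (beyond web): d = 3.2 in → contributes +34.997 in⁴
  bottom flange (beyond web): d = -3.2 in → contributes +34.997 in⁴
Total I = 87.102 in⁴.
For the y-axis: x̄ = 1.7917 in.
Repeating about the centroidal y-axis gives I_y = 24.75 in⁴.
Polar second moment: J = I_x + I_y = 111.85 in⁴.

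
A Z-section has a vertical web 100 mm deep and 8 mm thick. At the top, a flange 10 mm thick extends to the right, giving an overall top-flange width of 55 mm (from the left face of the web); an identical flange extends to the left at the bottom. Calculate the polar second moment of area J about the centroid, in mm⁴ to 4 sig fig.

Treat the section as a set of non-overlapping primitives; coordinates are from the bounding-box lower-left.
Web: 8 × 100, A = 800 mm², y = 50 mm, Ī = 666 667 mm⁴.
Top flange (beyond web): 47 × 10, A = 470 mm², y = 95 mm, Ī = 3916.67 mm⁴.
Bottom flange (beyond web): 47 × 10, A = 470 mm², y = 5 mm, Ī = 3916.67 mm⁴.
Centroid: ȳ = ΣA·y / ΣA = 50 mm.
Transfer each piece to the centroidal x-axis using Ī + A·d² with d = y − 50:
  web: d = 0 mm → contributes +666 667 mm⁴
  top flange (beyond web): d = 45 mm → contributes +955 667 mm⁴
  bottom flange (beyond web): d = -45 mm → contributes +955 667 mm⁴
Total I = 2 578 000 mm⁴.
For the y-axis: x̄ = 51 mm.
Repeating about the centroidal y-axis gives I_y = 888 180 mm⁴.
Polar second moment: J = I_x + I_y = 3 466 180 mm⁴.

J ≈ 3.466 × 10⁶ mm⁴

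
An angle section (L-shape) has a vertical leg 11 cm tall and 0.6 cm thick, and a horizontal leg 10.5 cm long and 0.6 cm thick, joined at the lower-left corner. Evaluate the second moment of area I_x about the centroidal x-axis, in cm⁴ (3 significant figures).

Decompose the section into non-overlapping parts with the origin at the bottom-left of its bounding rectangle.
Vertical leg: 0.6 × 11, A = 6.6 cm², y = 5.5 cm, Ī = 66.55 cm⁴.
Horizontal leg (remainder): 9.9 × 0.6, A = 5.94 cm², y = 0.3 cm, Ī = 0.1782 cm⁴.
Centroid: ȳ = ΣA·y / ΣA = 3.0368 cm.
Transfer each piece to the centroidal x-axis using Ī + A·d² with d = y − 3.0368:
  vertical leg: d = 2.4632 cm → contributes +106.59 cm⁴
  horizontal leg (remainder): d = -2.7368 cm → contributes +44.671 cm⁴
Total I = 151.26 cm⁴.

I_x ≈ 151 cm⁴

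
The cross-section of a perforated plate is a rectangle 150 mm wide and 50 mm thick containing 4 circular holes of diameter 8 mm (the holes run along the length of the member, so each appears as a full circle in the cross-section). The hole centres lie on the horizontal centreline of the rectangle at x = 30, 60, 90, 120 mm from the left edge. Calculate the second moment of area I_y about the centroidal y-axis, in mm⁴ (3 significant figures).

I_y ≈ 1.38 × 10⁷ mm⁴

Decompose the section into non-overlapping parts with the origin at the bottom-left of its bounding rectangle.
Plate: 150 × 50, A = 7 500 mm², x = 75 mm, Ī = 14 062 500 mm⁴.
Hole 1 (subtracted): ⌀8, A = 50.265 mm², x = 30 mm, Ī = 201.06 mm⁴.
Hole 2 (subtracted): ⌀8, A = 50.265 mm², x = 60 mm, Ī = 201.06 mm⁴.
Hole 3 (subtracted): ⌀8, A = 50.265 mm², x = 90 mm, Ī = 201.06 mm⁴.
Hole 4 (subtracted): ⌀8, A = 50.265 mm², x = 120 mm, Ī = 201.06 mm⁴.
By symmetry the centroid is at mid-width, x̄ = 75 mm.
Transfer each piece to the centroidal y-axis using Ī + A·d² with d = x − 75:
  plate: d = 0 mm → contributes +14 062 500 mm⁴
  hole 1: d = -45 mm → contributes −101 989 mm⁴
  hole 2: d = -15 mm → contributes −11 511 mm⁴
  hole 3: d = 15 mm → contributes −11 511 mm⁴
  hole 4: d = 45 mm → contributes −101 989 mm⁴
Total I = 13 835 501 mm⁴.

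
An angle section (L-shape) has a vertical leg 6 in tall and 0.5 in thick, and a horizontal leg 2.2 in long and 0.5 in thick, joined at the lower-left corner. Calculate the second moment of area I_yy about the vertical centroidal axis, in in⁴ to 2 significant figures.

I_yy ≈ 1.1 in⁴

Split into non-overlapping primitives; take the origin at the lower-left of the bounding box.
Vertical leg: 0.5 × 6, A = 3 in², x = 0.25 in, Ī = 0.0625 in⁴.
Horizontal leg (remainder): 1.7 × 0.5, A = 0.85 in², x = 1.35 in, Ī = 0.2047 in⁴.
Centroid: x̄ = ΣA·x / ΣA = 0.4929 in.
Transfer each piece to the vertical centroidal axis using Ī + A·d² with d = x − 0.4929:
  vertical leg: d = -0.2429 in → contributes +0.2394 in⁴
  horizontal leg (remainder): d = 0.8571 in → contributes +0.8292 in⁴
Total I = 1.069 in⁴.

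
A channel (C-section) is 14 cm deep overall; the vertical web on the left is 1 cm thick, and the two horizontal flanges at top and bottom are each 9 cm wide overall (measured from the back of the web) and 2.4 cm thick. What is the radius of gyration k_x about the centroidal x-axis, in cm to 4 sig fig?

k_x ≈ 5.419 cm

Decompose the section into non-overlapping parts with the origin at the bottom-left of its bounding rectangle.
Web: 1 × 14, A = 14 cm², y = 7 cm, Ī = 228.667 cm⁴.
Top flange (beyond web): 8 × 2.4, A = 19.2 cm², y = 12.8 cm, Ī = 9.216 cm⁴.
Bottom flange (beyond web): 8 × 2.4, A = 19.2 cm², y = 1.2 cm, Ī = 9.216 cm⁴.
By symmetry the centroid is at mid-height, ȳ = 7 cm.
Transfer each piece to the centroidal x-axis using Ī + A·d² with d = y − 7:
  web: d = 0 cm → contributes +228.667 cm⁴
  top flange (beyond web): d = 5.8 cm → contributes +655.104 cm⁴
  bottom flange (beyond web): d = -5.8 cm → contributes +655.104 cm⁴
Total I = 1538.87 cm⁴.
Radius of gyration: k = √(I/A) = √(1538.87 / 52.4) = 5.41921 cm.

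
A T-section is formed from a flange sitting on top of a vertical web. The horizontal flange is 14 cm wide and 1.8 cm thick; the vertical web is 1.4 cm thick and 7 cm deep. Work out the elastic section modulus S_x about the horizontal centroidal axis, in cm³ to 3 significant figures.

S_x ≈ 27.5 cm³

Treat the section as a set of non-overlapping primitives; coordinates are from the bounding-box lower-left.
Flange: 14 × 1.8, A = 25.2 cm², y = 7.9 cm, Ī = 6.804 cm⁴.
Web: 1.4 × 7, A = 9.8 cm², y = 3.5 cm, Ī = 40.017 cm⁴.
Centroid: ȳ = ΣA·y / ΣA = 6.668 cm.
Transfer each piece to the horizontal centroidal axis using Ī + A·d² with d = y − 6.668:
  flange: d = 1.232 cm → contributes +45.053 cm⁴
  web: d = -3.168 cm → contributes +138.37 cm⁴
Total I = 183.42 cm⁴.
Extreme fibre distance c = 6.668 cm; S = I/c = 27.508 cm³.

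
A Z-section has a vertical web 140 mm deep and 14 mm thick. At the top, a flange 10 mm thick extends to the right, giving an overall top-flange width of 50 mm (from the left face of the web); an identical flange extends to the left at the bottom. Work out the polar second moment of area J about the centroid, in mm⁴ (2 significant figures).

J ≈ 6.8 × 10⁶ mm⁴

Treat the section as a set of non-overlapping primitives; coordinates are from the bounding-box lower-left.
Web: 14 × 140, A = 1 960 mm², y = 70 mm, Ī = 3 201 333 mm⁴.
Top flange (beyond web): 36 × 10, A = 360 mm², y = 135 mm, Ī = 3 000 mm⁴.
Bottom flange (beyond web): 36 × 10, A = 360 mm², y = 5 mm, Ī = 3 000 mm⁴.
Centroid: ȳ = ΣA·y / ΣA = 70 mm.
Transfer each piece to the centroidal x-axis using Ī + A·d² with d = y − 70:
  web: d = 0 mm → contributes +3 201 333 mm⁴
  top flange (beyond web): d = 65 mm → contributes +1 524 000 mm⁴
  bottom flange (beyond web): d = -65 mm → contributes +1 524 000 mm⁴
Total I = 6 249 333 mm⁴.
For the y-axis: x̄ = 43 mm.
Repeating about the centroidal y-axis gives I_y = 559 773 mm⁴.
Polar second moment: J = I_x + I_y = 6 809 107 mm⁴.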